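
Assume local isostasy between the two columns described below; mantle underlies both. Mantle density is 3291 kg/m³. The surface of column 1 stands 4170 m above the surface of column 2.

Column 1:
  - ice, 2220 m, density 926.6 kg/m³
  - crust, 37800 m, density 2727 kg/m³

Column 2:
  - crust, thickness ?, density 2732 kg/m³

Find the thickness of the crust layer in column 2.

Take the compensation level at the base of the deeper column (depth z_c below the surface of column 1) and equate Σ ρ_i t_i down to z_c; mantle fills any gap and the z_c terms cancel.
Column 1: 2220×926.6 + 37800×2727 + (z_c − 40020)×3291
Column 2: 4170×0 + x×2732 + (z_c − 4170 − 0 − x)×3291
The z_c×3291 term appears on both sides and cancels. Collect the known terms of each column as K = Σ(ρt)_known − 3291 × (depth of known layers): K_1 = 105137652 − 3291×40020 = −26568168; K_2 = 0 − 3291×(4170 + 0) = −13723470.
Balance: K_1 = K_2 − x×(3291 − 2732), so x = (K_2 − K_1)/(3291 − 2732) = 12844700/559 = 23000 m.

23000 m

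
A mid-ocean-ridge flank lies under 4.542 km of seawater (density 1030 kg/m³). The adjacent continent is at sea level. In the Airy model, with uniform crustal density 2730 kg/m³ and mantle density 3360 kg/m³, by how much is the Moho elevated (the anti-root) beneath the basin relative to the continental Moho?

12.3 km

For local isostatic compensation: replacing crust with seawater at the top is compensated by replacing crust with mantle at the base: d (ρ_c − ρ_w) = a (ρ_m − ρ_c).
a = d (ρ_c − ρ_w)/(ρ_m − ρ_c) = 4.542 km × 1700/630 = 12.3 km.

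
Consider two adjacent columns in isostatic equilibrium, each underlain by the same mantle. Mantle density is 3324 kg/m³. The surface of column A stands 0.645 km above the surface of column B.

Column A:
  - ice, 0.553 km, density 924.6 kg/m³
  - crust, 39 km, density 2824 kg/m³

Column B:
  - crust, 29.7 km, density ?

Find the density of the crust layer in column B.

2690 kg/m³

Take the compensation level at the base of the deeper column (depth z_c below the surface of column A) and equate Σ ρ_i t_i down to z_c; mantle fills any gap and the z_c terms cancel.
Column A: 0.553×924.6 + 39×2824 + (z_c − 39.553)×3324
Column B: 0.645×0 + 29.7×ρ + (z_c − 0.645 − 29.7)×3324
The z_c×3324 term appears on both sides and cancels. Collect the known terms of each column as K = Σ(ρt)_known − 3324 × (depth of known layers): K_A = 110647.304 − 3324×39.553 = −20826.8682; K_B = 0 − 3324×(0.645 + 29.7) = −100866.78.
Balance: K_A = K_B + 29.7×ρ, so ρ = (K_A − K_B)/29.7 = 80039.9/29.7 = 2690 kg/m³.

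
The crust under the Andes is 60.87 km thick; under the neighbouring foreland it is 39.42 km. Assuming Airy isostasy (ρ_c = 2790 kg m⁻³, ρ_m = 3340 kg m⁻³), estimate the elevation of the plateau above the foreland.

Excess crust Δ = 60.87 km − 39.42 km = 21.45 km, split between elevation h and root r with h + r = Δ.
Airy balance ρ_c h = (ρ_m − ρ_c) r gives r = h ρ_c/(ρ_m − ρ_c), so h (1 + ρ_c/(ρ_m − ρ_c)) = Δ, i.e. h = Δ (ρ_m − ρ_c)/ρ_m.
h = 21.45 km × 550/3340 = 3.53 km.

3.53 km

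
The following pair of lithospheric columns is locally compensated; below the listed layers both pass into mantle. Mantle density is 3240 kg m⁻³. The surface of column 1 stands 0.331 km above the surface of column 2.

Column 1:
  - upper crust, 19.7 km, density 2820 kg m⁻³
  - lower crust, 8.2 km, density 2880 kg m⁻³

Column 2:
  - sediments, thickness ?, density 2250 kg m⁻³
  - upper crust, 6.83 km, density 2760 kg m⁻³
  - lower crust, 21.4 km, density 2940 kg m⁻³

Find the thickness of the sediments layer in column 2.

Take the compensation level at the base of the deeper column (depth z_c below the surface of column 1) and equate Σ ρ_i t_i down to z_c; mantle fills any gap and the z_c terms cancel.
Column 1: 19.7×2820 + 8.2×2880 + (z_c − 27.9)×3240
Column 2: 0.331×0 + x×2250 + 6.83×2760 + 21.4×2940 + (z_c − 0.331 − 28.23 − x)×3240
The z_c×3240 term appears on both sides and cancels. Collect the known terms of each column as K = Σ(ρt)_known − 3240 × (depth of known layers): K_1 = 79170 − 3240×27.9 = −11226; K_2 = 81766.8 − 3240×(0.331 + 28.23) = −10770.84.
Balance: K_1 = K_2 − x×(3240 − 2250), so x = (K_2 − K_1)/(3240 − 2250) = 455.16/990 = 0.46 km.

0.46 km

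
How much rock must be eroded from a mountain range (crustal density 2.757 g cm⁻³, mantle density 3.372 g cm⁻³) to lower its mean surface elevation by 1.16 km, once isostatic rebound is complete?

Net drop Δ = e − u = e − e ρ_c/ρ_m = e (ρ_m − ρ_c)/ρ_m.
e = Δ ρ_m/(ρ_m − ρ_c) = 1.16 km × 3.372/0.615 = 6.36 km.

6.36 km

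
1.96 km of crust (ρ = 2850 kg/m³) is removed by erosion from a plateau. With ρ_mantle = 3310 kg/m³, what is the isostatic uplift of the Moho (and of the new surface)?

Unloading: uplift u = e ρ_c/ρ_m = 1.96 km × 2850/3310 = 1.69 km.

1.69 km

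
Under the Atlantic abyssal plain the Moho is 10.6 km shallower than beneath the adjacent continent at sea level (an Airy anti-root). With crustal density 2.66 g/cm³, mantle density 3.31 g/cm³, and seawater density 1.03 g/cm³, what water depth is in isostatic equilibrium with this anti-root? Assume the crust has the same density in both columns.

Replacing a thickness d of crust by seawater at the top must be balanced by replacing crust with mantle at the base: d (ρ_c − ρ_w) = a (ρ_m − ρ_c).
d = a (ρ_m − ρ_c)/(ρ_c − ρ_w) = 10.6 km × 0.65/1.63 = 4.23 km.

4.23 km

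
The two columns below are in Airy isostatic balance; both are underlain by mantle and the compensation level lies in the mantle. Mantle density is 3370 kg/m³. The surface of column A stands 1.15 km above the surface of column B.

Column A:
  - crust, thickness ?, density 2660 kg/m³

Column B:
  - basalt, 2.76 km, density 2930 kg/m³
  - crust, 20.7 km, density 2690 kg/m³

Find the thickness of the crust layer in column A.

27 km

Take the compensation level at the base of the deeper column (depth z_c below the surface of column A) and equate Σ ρ_i t_i down to z_c; mantle fills any gap and the z_c terms cancel.
Column A: x×2660 + (z_c − 0 − x)×3370
Column B: 1.15×0 + 2.76×2930 + 20.7×2690 + (z_c − 1.15 − 23.46)×3370
The z_c×3370 term appears on both sides and cancels. Collect the known terms of each column as K = Σ(ρt)_known − 3370 × (depth of known layers): K_A = 0 − 3370×0 = 0; K_B = 63769.8 − 3370×(1.15 + 23.46) = −19165.9.
Balance: K_A − x×(3370 − 2660) = K_B, so x = (K_A − K_B)/(3370 − 2660) = 19165.9/710 = 27 km.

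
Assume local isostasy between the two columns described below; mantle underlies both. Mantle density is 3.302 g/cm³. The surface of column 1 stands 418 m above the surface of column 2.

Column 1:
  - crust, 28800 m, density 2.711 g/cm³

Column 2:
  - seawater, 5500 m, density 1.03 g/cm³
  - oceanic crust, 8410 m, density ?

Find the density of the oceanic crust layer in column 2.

Take the compensation level at the base of the deeper column (depth z_c below the surface of column 1) and equate Σ ρ_i t_i down to z_c; mantle fills any gap and the z_c terms cancel.
Column 1: 28800×2.711 + (z_c − 28800)×3.302
Column 2: 418×0 + 5500×1.03 + 8410×ρ + (z_c − 418 − 13910)×3.302
The z_c×3.302 term appears on both sides and cancels. Collect the known terms of each column as K = Σ(ρt)_known − 3.302 × (depth of known layers): K_1 = 78076.8 − 3.302×28800 = −17020.8; K_2 = 5665 − 3.302×(418 + 13910) = −41646.056.
Balance: K_1 = K_2 + 8410×ρ, so ρ = (K_1 − K_2)/8410 = 24625.3/8410 = 2.93 g/cm³.

2.93 g/cm³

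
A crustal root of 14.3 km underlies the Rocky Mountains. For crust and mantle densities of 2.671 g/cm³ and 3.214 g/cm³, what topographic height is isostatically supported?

2.91 km

Isostatic balance requires: ρ_c h = (ρ_m − ρ_c) r.
h = r (ρ_m − ρ_c) / ρ_c = 14.3 km × (3.214 − 2.671) / 2.671 = 2.91 km.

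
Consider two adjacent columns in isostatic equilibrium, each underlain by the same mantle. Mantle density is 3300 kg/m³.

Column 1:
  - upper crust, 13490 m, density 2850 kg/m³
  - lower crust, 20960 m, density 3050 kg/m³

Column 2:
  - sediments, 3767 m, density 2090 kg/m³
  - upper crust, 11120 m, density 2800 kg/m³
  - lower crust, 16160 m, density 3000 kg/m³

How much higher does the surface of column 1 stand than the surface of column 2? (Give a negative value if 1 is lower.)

For any compensation level in the mantle, the mantle terms cancel and isostasy reduces to e = (Σt_1 − Σt_2) − (Σ(ρt)_1 − Σ(ρt)_2) / ρ_m.
Σt_1 = 34450 m; Σt_2 = 31047 m; Σ(ρt)_1 = 102374500; Σ(ρt)_2 = 87489030 (in m·kg/m³).
e = (34450 − 31047) − (102374500 − 87489030) / 3300 = −1110 m.

−1110 m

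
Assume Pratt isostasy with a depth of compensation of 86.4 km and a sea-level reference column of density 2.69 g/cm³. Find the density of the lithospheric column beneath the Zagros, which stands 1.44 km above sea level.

2.65 g/cm³

Pratt balance: ρ_ref D = ρ (D + h).
ρ = ρ_ref D/(D + h) = 2.69 × 86.4 km/(86.4 km + 1.44 km) = 2.65 g/cm³.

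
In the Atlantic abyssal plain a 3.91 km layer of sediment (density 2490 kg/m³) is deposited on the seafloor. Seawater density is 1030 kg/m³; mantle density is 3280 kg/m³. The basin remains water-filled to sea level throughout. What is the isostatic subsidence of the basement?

2.54 km

Submarine loading: the sediment displaces seawater, and the subsidence is in turn flooded, so s (ρ_m − ρ_w) = t (ρ_sed − ρ_w).
s = 3.91 km × (2490 − 1030) / (3280 − 1030) = 2.54 km.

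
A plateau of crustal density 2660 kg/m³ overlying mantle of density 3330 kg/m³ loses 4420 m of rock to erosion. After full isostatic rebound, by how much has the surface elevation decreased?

Rebound u = e ρ_c/ρ_m = 4420 m × 2660/3330 = 3531 m.
Net surface drop = e − u = 4420 m − 3531 m = e (ρ_m − ρ_c)/ρ_m = 889 m.

889 m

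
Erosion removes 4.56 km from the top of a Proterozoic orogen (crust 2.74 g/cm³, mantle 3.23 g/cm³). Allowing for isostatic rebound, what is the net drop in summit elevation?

0.692 km

Rebound u = e ρ_c/ρ_m = 4.56 km × 2.74/3.23 = 3.868 km.
Net surface drop = e − u = 4.56 km − 3.868 km = e (ρ_m − ρ_c)/ρ_m = 0.692 km.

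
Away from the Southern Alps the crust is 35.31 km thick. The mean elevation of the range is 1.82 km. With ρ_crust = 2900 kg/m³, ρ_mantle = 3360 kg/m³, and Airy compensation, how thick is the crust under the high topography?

48.6 km

Root depth r = h ρ_c / (ρ_m − ρ_c) = 1.82 km × 2900 / 460 = 11.47 km.
Total thickness = T + h + r = 35.31 km + 1.82 km + 11.47 km = 48.6 km.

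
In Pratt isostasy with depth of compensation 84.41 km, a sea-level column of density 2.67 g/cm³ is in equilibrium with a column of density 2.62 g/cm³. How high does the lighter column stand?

1.61 km

ρ_ref D = ρ (D + h) → h = D (ρ_ref − ρ)/ρ.
h = 84.41 km × (2.67 − 2.62)/2.62 = 1.61 km.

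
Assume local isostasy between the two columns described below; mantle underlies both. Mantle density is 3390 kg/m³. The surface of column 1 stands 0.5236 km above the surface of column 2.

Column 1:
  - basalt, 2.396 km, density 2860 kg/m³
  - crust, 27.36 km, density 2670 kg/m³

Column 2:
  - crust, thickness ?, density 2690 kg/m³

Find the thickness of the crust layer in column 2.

27.4 km

Take the compensation level at the base of the deeper column (depth z_c below the surface of column 1) and equate Σ ρ_i t_i down to z_c; mantle fills any gap and the z_c terms cancel.
Column 1: 2.396×2860 + 27.36×2670 + (z_c − 29.756)×3390
Column 2: 0.5236×0 + x×2690 + (z_c − 0.5236 − 0 − x)×3390
The z_c×3390 term appears on both sides and cancels. Collect the known terms of each column as K = Σ(ρt)_known − 3390 × (depth of known layers): K_1 = 79903.76 − 3390×29.756 = −20969.08; K_2 = 0 − 3390×(0.5236 + 0) = −1775.004.
Balance: K_1 = K_2 − x×(3390 − 2690), so x = (K_2 − K_1)/(3390 − 2690) = 19194.1/700 = 27.4 km.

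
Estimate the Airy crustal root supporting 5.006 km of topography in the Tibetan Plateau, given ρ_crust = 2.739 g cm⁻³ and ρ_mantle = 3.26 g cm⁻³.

By Archimedes' principle applied to the lithosphere: the weight of the topography is balanced by the buoyancy of the root, ρ_c h = (ρ_m − ρ_c) r.
r = h · ρ_c / (ρ_m − ρ_c) = 5.006 km × 2.739 / (3.26 − 2.739) = 26.3 km.

26.3 km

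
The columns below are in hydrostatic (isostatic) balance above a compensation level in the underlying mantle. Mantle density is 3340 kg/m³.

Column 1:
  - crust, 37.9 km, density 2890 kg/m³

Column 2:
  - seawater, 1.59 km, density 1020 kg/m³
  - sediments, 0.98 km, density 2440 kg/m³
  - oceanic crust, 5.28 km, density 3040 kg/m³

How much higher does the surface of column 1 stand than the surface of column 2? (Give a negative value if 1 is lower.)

3.26 km

For any compensation level in the mantle, the mantle terms cancel and isostasy reduces to e = (Σt_1 − Σt_2) − (Σ(ρt)_1 − Σ(ρt)_2) / ρ_m.
Σt_1 = 37.9 km; Σt_2 = 7.85 km; Σ(ρt)_1 = 109531; Σ(ρt)_2 = 20064.2 (in km·kg/m³).
e = (37.9 − 7.85) − (109531 − 20064.2) / 3340 = 3.26 km.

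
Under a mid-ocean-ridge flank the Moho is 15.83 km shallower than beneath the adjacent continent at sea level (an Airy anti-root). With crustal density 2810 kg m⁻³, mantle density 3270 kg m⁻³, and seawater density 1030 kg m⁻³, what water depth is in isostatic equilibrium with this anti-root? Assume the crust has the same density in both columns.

4.09 km

Replacing a thickness d of crust by seawater at the top must be balanced by replacing crust with mantle at the base: d (ρ_c − ρ_w) = a (ρ_m − ρ_c).
d = a (ρ_m − ρ_c)/(ρ_c − ρ_w) = 15.83 km × 460/1780 = 4.09 km.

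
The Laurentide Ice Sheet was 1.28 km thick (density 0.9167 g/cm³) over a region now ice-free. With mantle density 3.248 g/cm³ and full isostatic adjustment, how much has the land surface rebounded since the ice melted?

0.361 km

Removing the load lets mantle flow back in; uplift u satisfies ρ_ice t = ρ_m u.
u = t ρ_ice/ρ_m = 1.28 km × 0.9167/3.248 = 0.361 km.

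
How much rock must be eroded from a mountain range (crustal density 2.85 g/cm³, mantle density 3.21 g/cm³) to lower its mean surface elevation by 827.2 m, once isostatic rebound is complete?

7380 m

Net drop Δ = e − u = e − e ρ_c/ρ_m = e (ρ_m − ρ_c)/ρ_m.
e = Δ ρ_m/(ρ_m − ρ_c) = 827.2 m × 3.21/0.36 = 7380 m.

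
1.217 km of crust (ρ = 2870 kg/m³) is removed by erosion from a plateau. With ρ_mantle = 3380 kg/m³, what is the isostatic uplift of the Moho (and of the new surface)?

1.03 km

Unloading: uplift u = e ρ_c/ρ_m = 1.217 km × 2870/3380 = 1.03 km.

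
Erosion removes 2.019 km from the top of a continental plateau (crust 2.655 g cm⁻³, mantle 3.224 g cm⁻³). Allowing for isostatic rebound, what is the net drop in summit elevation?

0.356 km

Rebound u = e ρ_c/ρ_m = 2.019 km × 2.655/3.224 = 1.663 km.
Net surface drop = e − u = 2.019 km − 1.663 km = e (ρ_m − ρ_c)/ρ_m = 0.356 km.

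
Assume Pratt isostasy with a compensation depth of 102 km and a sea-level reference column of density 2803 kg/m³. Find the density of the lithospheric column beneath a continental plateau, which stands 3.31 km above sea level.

Pratt balance: ρ_ref D = ρ (D + h).
ρ = ρ_ref D/(D + h) = 2803 × 102 km/(102 km + 3.31 km) = 2710 kg/m³.

2710 kg/m³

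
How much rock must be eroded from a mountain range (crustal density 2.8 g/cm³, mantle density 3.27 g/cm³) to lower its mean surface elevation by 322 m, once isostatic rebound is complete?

2240 m

Net drop Δ = e − u = e − e ρ_c/ρ_m = e (ρ_m − ρ_c)/ρ_m.
e = Δ ρ_m/(ρ_m − ρ_c) = 322 m × 3.27/0.47 = 2240 m.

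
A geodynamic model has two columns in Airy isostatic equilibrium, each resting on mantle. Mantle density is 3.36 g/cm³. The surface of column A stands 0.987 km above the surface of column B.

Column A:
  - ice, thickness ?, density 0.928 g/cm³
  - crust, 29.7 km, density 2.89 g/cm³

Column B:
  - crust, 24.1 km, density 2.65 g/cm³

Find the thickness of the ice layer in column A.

Take the compensation level at the base of the deeper column (depth z_c below the surface of column A) and equate Σ ρ_i t_i down to z_c; mantle fills any gap and the z_c terms cancel.
Column A: x×0.928 + 29.7×2.89 + (z_c − 29.7 − x)×3.36
Column B: 0.987×0 + 24.1×2.65 + (z_c − 0.987 − 24.1)×3.36
The z_c×3.36 term appears on both sides and cancels. Collect the known terms of each column as K = Σ(ρt)_known − 3.36 × (depth of known layers): K_A = 85.833 − 3.36×29.7 = −13.959; K_B = 63.865 − 3.36×(0.987 + 24.1) = −20.42732.
Balance: K_A − x×(3.36 − 0.928) = K_B, so x = (K_A − K_B)/(3.36 − 0.928) = 6.46832/2.432 = 2.66 km.

2.66 km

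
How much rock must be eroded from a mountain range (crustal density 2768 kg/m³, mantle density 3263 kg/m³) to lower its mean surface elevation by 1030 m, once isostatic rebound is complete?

Net drop Δ = e − u = e − e ρ_c/ρ_m = e (ρ_m − ρ_c)/ρ_m.
e = Δ ρ_m/(ρ_m − ρ_c) = 1030 m × 3263/495 = 6790 m.

6790 m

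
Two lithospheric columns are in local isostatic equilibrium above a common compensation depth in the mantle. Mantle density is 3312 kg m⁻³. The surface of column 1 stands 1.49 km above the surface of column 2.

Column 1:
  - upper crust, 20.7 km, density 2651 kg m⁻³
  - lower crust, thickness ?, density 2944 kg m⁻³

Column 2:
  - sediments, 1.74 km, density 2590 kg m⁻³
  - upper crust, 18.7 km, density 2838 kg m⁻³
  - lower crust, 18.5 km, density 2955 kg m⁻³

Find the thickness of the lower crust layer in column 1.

21.7 km

Take the compensation level at the base of the deeper column (depth z_c below the surface of column 1) and equate Σ ρ_i t_i down to z_c; mantle fills any gap and the z_c terms cancel.
Column 1: 20.7×2651 + x×2944 + (z_c − 20.7 − x)×3312
Column 2: 1.49×0 + 1.74×2590 + 18.7×2838 + 18.5×2955 + (z_c − 1.49 − 38.94)×3312
The z_c×3312 term appears on both sides and cancels. Collect the known terms of each column as K = Σ(ρt)_known − 3312 × (depth of known layers): K_1 = 54875.7 − 3312×20.7 = −13682.7; K_2 = 112244.7 − 3312×(1.49 + 38.94) = −21659.46.
Balance: K_1 − x×(3312 − 2944) = K_2, so x = (K_1 − K_2)/(3312 − 2944) = 7976.76/368 = 21.7 km.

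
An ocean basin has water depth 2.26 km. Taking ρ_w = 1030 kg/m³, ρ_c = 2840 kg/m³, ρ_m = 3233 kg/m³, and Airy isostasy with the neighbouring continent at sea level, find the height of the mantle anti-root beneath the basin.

10.4 km

In Airy isostatic equilibrium: replacing crust with seawater at the top is compensated by replacing crust with mantle at the base: d (ρ_c − ρ_w) = a (ρ_m − ρ_c).
a = d (ρ_c − ρ_w)/(ρ_m − ρ_c) = 2.26 km × 1810/393 = 10.4 km.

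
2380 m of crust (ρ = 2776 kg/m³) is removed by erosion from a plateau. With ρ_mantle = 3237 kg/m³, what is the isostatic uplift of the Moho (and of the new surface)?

2040 m

Unloading: uplift u = e ρ_c/ρ_m = 2380 m × 2776/3237 = 2040 m.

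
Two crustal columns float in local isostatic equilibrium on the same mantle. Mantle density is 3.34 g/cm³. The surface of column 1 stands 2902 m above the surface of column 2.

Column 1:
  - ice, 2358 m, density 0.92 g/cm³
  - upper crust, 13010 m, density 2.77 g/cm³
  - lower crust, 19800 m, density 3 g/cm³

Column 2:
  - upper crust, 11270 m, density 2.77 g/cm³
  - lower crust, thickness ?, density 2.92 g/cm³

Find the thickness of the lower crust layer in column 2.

Take the compensation level at the base of the deeper column (depth z_c below the surface of column 1) and equate Σ ρ_i t_i down to z_c; mantle fills any gap and the z_c terms cancel.
Column 1: 2358×0.92 + 13010×2.77 + 19800×3 + (z_c − 35168)×3.34
Column 2: 2902×0 + 11270×2.77 + x×2.92 + (z_c − 2902 − 11270 − x)×3.34
The z_c×3.34 term appears on both sides and cancels. Collect the known terms of each column as K = Σ(ρt)_known − 3.34 × (depth of known layers): K_1 = 97607.06 − 3.34×35168 = −19854.06; K_2 = 31217.9 − 3.34×(2902 + 11270) = −16116.58.
Balance: K_1 = K_2 − x×(3.34 − 2.92), so x = (K_2 − K_1)/(3.34 − 2.92) = 3737.48/0.42 = 8900 m.

8900 m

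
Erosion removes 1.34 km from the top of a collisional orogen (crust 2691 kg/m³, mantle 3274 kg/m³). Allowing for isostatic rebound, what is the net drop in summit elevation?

Rebound u = e ρ_c/ρ_m = 1.34 km × 2691/3274 = 1.101 km.
Net surface drop = e − u = 1.34 km − 1.101 km = e (ρ_m − ρ_c)/ρ_m = 0.239 km.

0.239 km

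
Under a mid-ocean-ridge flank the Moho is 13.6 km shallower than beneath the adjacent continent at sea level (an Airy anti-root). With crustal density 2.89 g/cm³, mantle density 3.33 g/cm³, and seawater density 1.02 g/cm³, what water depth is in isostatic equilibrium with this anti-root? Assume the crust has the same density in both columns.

Replacing a thickness d of crust by seawater at the top must be balanced by replacing crust with mantle at the base: d (ρ_c − ρ_w) = a (ρ_m − ρ_c).
d = a (ρ_m − ρ_c)/(ρ_c − ρ_w) = 13.6 km × 0.44/1.87 = 3.2 km.

3.2 km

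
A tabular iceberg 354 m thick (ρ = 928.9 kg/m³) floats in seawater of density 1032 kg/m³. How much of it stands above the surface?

35.4 m

Floating equilibrium: submerged depth d = t ρ_obj/ρ_fluid = 354 m × 928.9/1032 = 318.6 m.
Freeboard = t − d = 354 m − 318.6 m = 35.4 m.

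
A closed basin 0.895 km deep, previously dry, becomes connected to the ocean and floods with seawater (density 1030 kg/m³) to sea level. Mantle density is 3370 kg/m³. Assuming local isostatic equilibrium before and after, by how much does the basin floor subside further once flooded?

0.394 km

After flooding the water column is d + s deep. Its weight must equal the weight of mantle displaced by the extra subsidence s: (d + s) ρ_w = s ρ_m.
s = d ρ_w / (ρ_m − ρ_w) = 0.895 km × 1030/(3370 − 1030) = 0.394 km.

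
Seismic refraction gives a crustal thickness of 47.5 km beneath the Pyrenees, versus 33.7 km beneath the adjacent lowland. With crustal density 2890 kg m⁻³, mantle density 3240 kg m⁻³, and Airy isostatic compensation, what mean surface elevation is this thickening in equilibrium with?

1.49 km

Excess crust Δ = 47.5 km − 33.7 km = 13.8 km, split between elevation h and root r with h + r = Δ.
Airy balance ρ_c h = (ρ_m − ρ_c) r gives r = h ρ_c/(ρ_m − ρ_c), so h (1 + ρ_c/(ρ_m − ρ_c)) = Δ, i.e. h = Δ (ρ_m − ρ_c)/ρ_m.
h = 13.8 km × 350/3240 = 1.49 km.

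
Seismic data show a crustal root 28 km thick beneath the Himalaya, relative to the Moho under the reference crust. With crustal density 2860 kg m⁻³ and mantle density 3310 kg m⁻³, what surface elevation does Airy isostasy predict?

Equating mass per unit area of the two columns: ρ_c h = (ρ_m − ρ_c) r.
h = r (ρ_m − ρ_c) / ρ_c = 28 km × (3310 − 2860) / 2860 = 4.41 km.

4.41 km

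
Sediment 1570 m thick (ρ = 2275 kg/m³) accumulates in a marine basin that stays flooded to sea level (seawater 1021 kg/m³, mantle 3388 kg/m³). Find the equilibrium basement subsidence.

Submarine loading: the sediment displaces seawater, and the subsidence is in turn flooded, so s (ρ_m − ρ_w) = t (ρ_sed − ρ_w).
s = 1570 m × (2275 − 1021) / (3388 − 1021) = 832 m.

832 m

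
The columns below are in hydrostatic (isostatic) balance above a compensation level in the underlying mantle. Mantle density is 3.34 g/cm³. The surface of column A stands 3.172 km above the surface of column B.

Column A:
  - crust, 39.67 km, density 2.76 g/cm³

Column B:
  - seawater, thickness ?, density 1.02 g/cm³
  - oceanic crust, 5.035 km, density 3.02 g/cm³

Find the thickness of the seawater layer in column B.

Take the compensation level at the base of the deeper column (depth z_c below the surface of column A) and equate Σ ρ_i t_i down to z_c; mantle fills any gap and the z_c terms cancel.
Column A: 39.67×2.76 + (z_c − 39.67)×3.34
Column B: 3.172×0 + x×1.02 + 5.035×3.02 + (z_c − 3.172 − 5.035 − x)×3.34
The z_c×3.34 term appears on both sides and cancels. Collect the known terms of each column as K = Σ(ρt)_known − 3.34 × (depth of known layers): K_A = 109.4892 − 3.34×39.67 = −23.0086; K_B = 15.2057 − 3.34×(3.172 + 5.035) = −12.20568.
Balance: K_A = K_B − x×(3.34 − 1.02), so x = (K_B − K_A)/(3.34 − 1.02) = 10.8029/2.32 = 4.66 km.

4.66 km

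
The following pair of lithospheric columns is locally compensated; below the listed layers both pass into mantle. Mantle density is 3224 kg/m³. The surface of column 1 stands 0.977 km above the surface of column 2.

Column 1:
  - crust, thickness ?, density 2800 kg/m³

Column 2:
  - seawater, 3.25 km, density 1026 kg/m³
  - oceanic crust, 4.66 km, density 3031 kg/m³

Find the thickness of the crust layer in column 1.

26.4 km

Take the compensation level at the base of the deeper column (depth z_c below the surface of column 1) and equate Σ ρ_i t_i down to z_c; mantle fills any gap and the z_c terms cancel.
Column 1: x×2800 + (z_c − 0 − x)×3224
Column 2: 0.977×0 + 3.25×1026 + 4.66×3031 + (z_c − 0.977 − 7.91)×3224
The z_c×3224 term appears on both sides and cancels. Collect the known terms of each column as K = Σ(ρt)_known − 3224 × (depth of known layers): K_1 = 0 − 3224×0 = 0; K_2 = 17458.96 − 3224×(0.977 + 7.91) = −11192.728.
Balance: K_1 − x×(3224 − 2800) = K_2, so x = (K_1 − K_2)/(3224 − 2800) = 11192.7/424 = 26.4 km.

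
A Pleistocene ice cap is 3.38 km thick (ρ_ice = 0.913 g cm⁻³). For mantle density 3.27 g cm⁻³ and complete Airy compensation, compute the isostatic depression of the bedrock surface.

0.944 km

Balancing pressure at the compensation depth: the ice load ρ_ice t is balanced by mantle displaced below, ρ_m s.
s = t ρ_ice / ρ_m = 3.38 km × 0.913/3.27 = 0.944 km.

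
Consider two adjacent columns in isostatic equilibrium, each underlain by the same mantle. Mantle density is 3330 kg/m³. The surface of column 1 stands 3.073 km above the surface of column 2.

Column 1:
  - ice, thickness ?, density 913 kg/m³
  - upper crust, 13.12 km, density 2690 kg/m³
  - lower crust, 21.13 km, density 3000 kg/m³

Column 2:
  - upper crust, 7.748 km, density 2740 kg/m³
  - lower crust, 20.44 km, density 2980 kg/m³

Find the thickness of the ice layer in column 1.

Take the compensation level at the base of the deeper column (depth z_c below the surface of column 1) and equate Σ ρ_i t_i down to z_c; mantle fills any gap and the z_c terms cancel.
Column 1: x×913 + 13.12×2690 + 21.13×3000 + (z_c − 34.25 − x)×3330
Column 2: 3.073×0 + 7.748×2740 + 20.44×2980 + (z_c − 3.073 − 28.188)×3330
The z_c×3330 term appears on both sides and cancels. Collect the known terms of each column as K = Σ(ρt)_known − 3330 × (depth of known layers): K_1 = 98682.8 − 3330×34.25 = −15369.7; K_2 = 82140.72 − 3330×(3.073 + 28.188) = −21958.41.
Balance: K_1 − x×(3330 − 913) = K_2, so x = (K_1 − K_2)/(3330 − 913) = 6588.71/2417 = 2.73 km.

2.73 km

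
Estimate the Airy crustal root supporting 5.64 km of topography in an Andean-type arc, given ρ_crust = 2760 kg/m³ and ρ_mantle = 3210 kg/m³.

For local isostatic compensation: the weight of the topography is balanced by the buoyancy of the root, ρ_c h = (ρ_m − ρ_c) r.
r = h · ρ_c / (ρ_m − ρ_c) = 5.64 km × 2760 / (3210 − 2760) = 34.6 km.

34.6 km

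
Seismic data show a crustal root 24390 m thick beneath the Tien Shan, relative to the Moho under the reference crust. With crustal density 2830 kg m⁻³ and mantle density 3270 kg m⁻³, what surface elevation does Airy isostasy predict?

3790 m

By Archimedes' principle applied to the lithosphere: ρ_c h = (ρ_m − ρ_c) r.
h = r (ρ_m − ρ_c) / ρ_c = 24390 m × (3270 − 2830) / 2830 = 3790 m.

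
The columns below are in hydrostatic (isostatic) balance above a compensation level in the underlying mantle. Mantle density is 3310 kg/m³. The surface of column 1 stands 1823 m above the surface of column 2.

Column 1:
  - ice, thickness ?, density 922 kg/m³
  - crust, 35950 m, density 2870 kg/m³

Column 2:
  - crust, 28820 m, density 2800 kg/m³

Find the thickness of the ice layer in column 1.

Take the compensation level at the base of the deeper column (depth z_c below the surface of column 1) and equate Σ ρ_i t_i down to z_c; mantle fills any gap and the z_c terms cancel.
Column 1: x×922 + 35950×2870 + (z_c − 35950 − x)×3310
Column 2: 1823×0 + 28820×2800 + (z_c − 1823 − 28820)×3310
The z_c×3310 term appears on both sides and cancels. Collect the known terms of each column as K = Σ(ρt)_known − 3310 × (depth of known layers): K_1 = 103176500 − 3310×35950 = −15818000; K_2 = 80696000 − 3310×(1823 + 28820) = −20732330.
Balance: K_1 − x×(3310 − 922) = K_2, so x = (K_1 − K_2)/(3310 − 922) = 4914330/2388 = 2060 m.

2060 m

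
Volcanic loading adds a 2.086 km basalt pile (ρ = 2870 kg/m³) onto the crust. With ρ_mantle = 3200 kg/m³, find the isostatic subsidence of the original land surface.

1.87 km

Subaerial loading: s = t ρ_load / ρ_m.
s = 2.086 km × 2870/3200 = 1.87 km.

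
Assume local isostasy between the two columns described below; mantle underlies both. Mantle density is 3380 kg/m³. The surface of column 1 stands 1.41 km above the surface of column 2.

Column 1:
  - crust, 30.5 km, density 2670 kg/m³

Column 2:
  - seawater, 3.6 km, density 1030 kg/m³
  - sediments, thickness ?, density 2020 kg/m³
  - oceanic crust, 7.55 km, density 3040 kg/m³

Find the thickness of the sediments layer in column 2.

4.31 km

Take the compensation level at the base of the deeper column (depth z_c below the surface of column 1) and equate Σ ρ_i t_i down to z_c; mantle fills any gap and the z_c terms cancel.
Column 1: 30.5×2670 + (z_c − 30.5)×3380
Column 2: 1.41×0 + 3.6×1030 + x×2020 + 7.55×3040 + (z_c − 1.41 − 11.15 − x)×3380
The z_c×3380 term appears on both sides and cancels. Collect the known terms of each column as K = Σ(ρt)_known − 3380 × (depth of known layers): K_1 = 81435 − 3380×30.5 = −21655; K_2 = 26660 − 3380×(1.41 + 11.15) = −15792.8.
Balance: K_1 = K_2 − x×(3380 − 2020), so x = (K_2 − K_1)/(3380 − 2020) = 5862.2/1360 = 4.31 km.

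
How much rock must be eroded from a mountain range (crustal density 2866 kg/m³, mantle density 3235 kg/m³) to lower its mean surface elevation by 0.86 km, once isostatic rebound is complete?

Net drop Δ = e − u = e − e ρ_c/ρ_m = e (ρ_m − ρ_c)/ρ_m.
e = Δ ρ_m/(ρ_m − ρ_c) = 0.86 km × 3235/369 = 7.54 km.

7.54 km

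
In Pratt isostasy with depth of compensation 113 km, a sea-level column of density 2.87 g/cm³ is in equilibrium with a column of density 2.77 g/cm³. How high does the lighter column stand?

4.08 km

ρ_ref D = ρ (D + h) → h = D (ρ_ref − ρ)/ρ.
h = 113 km × (2.87 − 2.77)/2.77 = 4.08 km.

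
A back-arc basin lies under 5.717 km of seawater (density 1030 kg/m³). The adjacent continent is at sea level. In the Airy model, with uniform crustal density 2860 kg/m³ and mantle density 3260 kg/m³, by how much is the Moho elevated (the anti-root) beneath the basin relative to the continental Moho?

In Airy isostatic equilibrium: replacing crust with seawater at the top is compensated by replacing crust with mantle at the base: d (ρ_c − ρ_w) = a (ρ_m − ρ_c).
a = d (ρ_c − ρ_w)/(ρ_m − ρ_c) = 5.717 km × 1830/400 = 26.2 km.

26.2 km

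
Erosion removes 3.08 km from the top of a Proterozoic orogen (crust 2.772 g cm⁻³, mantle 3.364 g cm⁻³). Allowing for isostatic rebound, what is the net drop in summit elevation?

Rebound u = e ρ_c/ρ_m = 3.08 km × 2.772/3.364 = 2.538 km.
Net surface drop = e − u = 3.08 km − 2.538 km = e (ρ_m − ρ_c)/ρ_m = 0.542 km.

0.542 km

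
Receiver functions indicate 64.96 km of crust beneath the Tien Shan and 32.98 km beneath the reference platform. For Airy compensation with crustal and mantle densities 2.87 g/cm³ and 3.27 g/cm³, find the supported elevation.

Excess crust Δ = 64.96 km − 32.98 km = 31.98 km, split between elevation h and root r with h + r = Δ.
Airy balance ρ_c h = (ρ_m − ρ_c) r gives r = h ρ_c/(ρ_m − ρ_c), so h (1 + ρ_c/(ρ_m − ρ_c)) = Δ, i.e. h = Δ (ρ_m − ρ_c)/ρ_m.
h = 31.98 km × 0.4/3.27 = 3.91 km.

3.91 km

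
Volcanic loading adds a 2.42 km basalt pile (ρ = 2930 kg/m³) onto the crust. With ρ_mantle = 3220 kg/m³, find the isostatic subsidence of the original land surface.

2.2 km

Subaerial loading: s = t ρ_load / ρ_m.
s = 2.42 km × 2930/3220 = 2.2 km.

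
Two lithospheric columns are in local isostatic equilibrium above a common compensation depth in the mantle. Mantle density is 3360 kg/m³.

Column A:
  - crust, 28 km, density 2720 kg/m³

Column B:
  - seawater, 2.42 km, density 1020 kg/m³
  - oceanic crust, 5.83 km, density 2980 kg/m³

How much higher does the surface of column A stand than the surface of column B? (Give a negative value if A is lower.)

For any compensation level in the mantle, the mantle terms cancel and isostasy reduces to e = (Σt_A − Σt_B) − (Σ(ρt)_A − Σ(ρt)_B) / ρ_m.
Σt_A = 28 km; Σt_B = 8.25 km; Σ(ρt)_A = 76160; Σ(ρt)_B = 19841.8 (in km·kg/m³).
e = (28 − 8.25) − (76160 − 19841.8) / 3360 = 2.99 km.

2.99 km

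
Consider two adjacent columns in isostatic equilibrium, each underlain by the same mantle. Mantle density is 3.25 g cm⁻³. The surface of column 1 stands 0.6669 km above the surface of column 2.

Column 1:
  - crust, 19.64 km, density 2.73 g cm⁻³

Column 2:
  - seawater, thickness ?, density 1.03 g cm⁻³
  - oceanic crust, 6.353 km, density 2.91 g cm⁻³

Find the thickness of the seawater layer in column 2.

Take the compensation level at the base of the deeper column (depth z_c below the surface of column 1) and equate Σ ρ_i t_i down to z_c; mantle fills any gap and the z_c terms cancel.
Column 1: 19.64×2.73 + (z_c − 19.64)×3.25
Column 2: 0.6669×0 + x×1.03 + 6.353×2.91 + (z_c − 0.6669 − 6.353 − x)×3.25
The z_c×3.25 term appears on both sides and cancels. Collect the known terms of each column as K = Σ(ρt)_known − 3.25 × (depth of known layers): K_1 = 53.6172 − 3.25×19.64 = −10.2128; K_2 = 18.48723 − 3.25×(0.6669 + 6.353) = −4.327445.
Balance: K_1 = K_2 − x×(3.25 − 1.03), so x = (K_2 − K_1)/(3.25 − 1.03) = 5.88535/2.22 = 2.65 km.

2.65 km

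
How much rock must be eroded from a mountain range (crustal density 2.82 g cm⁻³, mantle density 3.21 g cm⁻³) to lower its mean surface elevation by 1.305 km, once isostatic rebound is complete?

10.7 km

Net drop Δ = e − u = e − e ρ_c/ρ_m = e (ρ_m − ρ_c)/ρ_m.
e = Δ ρ_m/(ρ_m − ρ_c) = 1.305 km × 3.21/0.39 = 10.7 km.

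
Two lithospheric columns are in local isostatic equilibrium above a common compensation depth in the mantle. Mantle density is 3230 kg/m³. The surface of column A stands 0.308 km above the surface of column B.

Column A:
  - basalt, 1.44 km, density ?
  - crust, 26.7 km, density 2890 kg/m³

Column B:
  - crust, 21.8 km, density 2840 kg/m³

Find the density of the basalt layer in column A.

Take the compensation level at the base of the deeper column (depth z_c below the surface of column A) and equate Σ ρ_i t_i down to z_c; mantle fills any gap and the z_c terms cancel.
Column A: 1.44×ρ + 26.7×2890 + (z_c − 28.14)×3230
Column B: 0.308×0 + 21.8×2840 + (z_c − 0.308 − 21.8)×3230
The z_c×3230 term appears on both sides and cancels. Collect the known terms of each column as K = Σ(ρt)_known − 3230 × (depth of known layers): K_A = 77163 − 3230×28.14 = −13729.2; K_B = 61912 − 3230×(0.308 + 21.8) = −9496.84.
Balance: K_A + 1.44×ρ = K_B, so ρ = (K_B − K_A)/1.44 = 4232.36/1.44 = 2940 kg/m³.

2940 kg/m³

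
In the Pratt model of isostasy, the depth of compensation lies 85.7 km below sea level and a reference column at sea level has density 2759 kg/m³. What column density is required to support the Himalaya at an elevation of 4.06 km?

Pratt balance: ρ_ref D = ρ (D + h).
ρ = ρ_ref D/(D + h) = 2759 × 85.7 km/(85.7 km + 4.06 km) = 2630 kg/m³.

2630 kg/m³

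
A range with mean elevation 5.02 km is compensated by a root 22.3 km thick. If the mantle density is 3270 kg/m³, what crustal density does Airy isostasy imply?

2670 kg/m³

ρ_c h = (ρ_m − ρ_c) r → ρ_c (h + r) = ρ_m r → ρ_c = ρ_m r / (h + r).
ρ_c = 3270 × 22.3 km / (5.02 km + 22.3 km) = 2670 kg/m³.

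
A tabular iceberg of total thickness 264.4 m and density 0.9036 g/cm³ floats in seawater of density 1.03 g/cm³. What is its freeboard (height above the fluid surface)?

Floating equilibrium: submerged depth d = t ρ_obj/ρ_fluid = 264.4 m × 0.9036/1.03 = 232 m.
Freeboard = t − d = 264.4 m − 232 m = 32.4 m.

32.4 m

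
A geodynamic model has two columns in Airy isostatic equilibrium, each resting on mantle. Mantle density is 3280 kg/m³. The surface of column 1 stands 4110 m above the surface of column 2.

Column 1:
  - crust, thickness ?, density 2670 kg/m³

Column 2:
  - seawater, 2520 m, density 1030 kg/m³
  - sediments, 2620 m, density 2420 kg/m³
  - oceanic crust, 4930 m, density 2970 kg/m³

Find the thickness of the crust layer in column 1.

Take the compensation level at the base of the deeper column (depth z_c below the surface of column 1) and equate Σ ρ_i t_i down to z_c; mantle fills any gap and the z_c terms cancel.
Column 1: x×2670 + (z_c − 0 − x)×3280
Column 2: 4110×0 + 2520×1030 + 2620×2420 + 4930×2970 + (z_c − 4110 − 10070)×3280
The z_c×3280 term appears on both sides and cancels. Collect the known terms of each column as K = Σ(ρt)_known − 3280 × (depth of known layers): K_1 = 0 − 3280×0 = 0; K_2 = 23578100 − 3280×(4110 + 10070) = −22932300.
Balance: K_1 − x×(3280 − 2670) = K_2, so x = (K_1 − K_2)/(3280 − 2670) = 22932300/610 = 37600 m.

37600 m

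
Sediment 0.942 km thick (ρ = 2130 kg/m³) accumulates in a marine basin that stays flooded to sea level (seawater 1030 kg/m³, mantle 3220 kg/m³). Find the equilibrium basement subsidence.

Submarine loading: the sediment displaces seawater, and the subsidence is in turn flooded, so s (ρ_m − ρ_w) = t (ρ_sed − ρ_w).
s = 0.942 km × (2130 − 1030) / (3220 − 1030) = 0.473 km.

0.473 km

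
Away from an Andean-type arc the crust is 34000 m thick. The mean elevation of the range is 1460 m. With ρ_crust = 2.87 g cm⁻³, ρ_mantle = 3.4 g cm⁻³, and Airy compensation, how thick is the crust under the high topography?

Root depth r = h ρ_c / (ρ_m − ρ_c) = 1460 m × 2.87 / 0.53 = 7906 m.
Total thickness = T + h + r = 34000 m + 1460 m + 7906 m = 43400 m.

43400 m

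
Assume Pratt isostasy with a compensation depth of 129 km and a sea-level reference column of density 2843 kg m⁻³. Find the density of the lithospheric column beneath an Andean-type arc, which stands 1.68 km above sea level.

Pratt balance: ρ_ref D = ρ (D + h).
ρ = ρ_ref D/(D + h) = 2843 × 129 km/(129 km + 1.68 km) = 2810 kg m⁻³.

2810 kg m⁻³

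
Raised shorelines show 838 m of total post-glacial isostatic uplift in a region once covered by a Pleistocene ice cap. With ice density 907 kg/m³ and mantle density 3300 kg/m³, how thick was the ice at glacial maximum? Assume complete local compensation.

u = t ρ_ice/ρ_m → t = u ρ_m/ρ_ice = 838 m × 3300/907 = 3050 m.

3050 m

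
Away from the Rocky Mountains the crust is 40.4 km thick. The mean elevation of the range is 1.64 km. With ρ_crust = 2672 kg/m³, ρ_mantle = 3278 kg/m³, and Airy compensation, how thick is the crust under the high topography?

Root depth r = h ρ_c / (ρ_m − ρ_c) = 1.64 km × 2672 / 606 = 7.231 km.
Total thickness = T + h + r = 40.4 km + 1.64 km + 7.231 km = 49.3 km.

49.3 km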